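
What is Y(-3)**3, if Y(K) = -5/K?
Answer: 125/27 ≈ 4.6296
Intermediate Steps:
Y(-3)**3 = (-5/(-3))**3 = (-5*(-1/3))**3 = (5/3)**3 = 125/27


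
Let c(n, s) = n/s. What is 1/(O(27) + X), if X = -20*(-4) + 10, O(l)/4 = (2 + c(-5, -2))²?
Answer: 1/171 ≈ 0.0058480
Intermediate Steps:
O(l) = 81 (O(l) = 4*(2 - 5/(-2))² = 4*(2 - 5*(-½))² = 4*(2 + 5/2)² = 4*(9/2)² = 4*(81/4) = 81)
X = 90 (X = 80 + 10 = 90)
1/(O(27) + X) = 1/(81 + 90) = 1/171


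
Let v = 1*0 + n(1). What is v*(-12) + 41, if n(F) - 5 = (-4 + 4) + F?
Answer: -31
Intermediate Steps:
n(F) = 5 + F (n(F) = 5 + ((-4 + 4) + F) = 5 + (0 + F) = 5 + F)
v = 6 (v = 1*0 + (5 + 1) = 0 + 6 = 6)
v*(-12) + 41 = 6*(-12) + 41 = -72 + 41 = -31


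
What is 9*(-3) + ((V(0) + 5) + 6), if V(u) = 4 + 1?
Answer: -11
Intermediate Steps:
V(u) = 5
9*(-3) + ((V(0) + 5) + 6) = 9*(-3) + ((5 + 5) + 6) = -27 + (10 + 6) = -27 + 16 = -11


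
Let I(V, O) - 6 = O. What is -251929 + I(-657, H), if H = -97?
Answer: -252020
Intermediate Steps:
I(V, O) = 6 + O
-251929 + I(-657, H) = -251929 + (6 - 97) = -251929 - 91 = -252020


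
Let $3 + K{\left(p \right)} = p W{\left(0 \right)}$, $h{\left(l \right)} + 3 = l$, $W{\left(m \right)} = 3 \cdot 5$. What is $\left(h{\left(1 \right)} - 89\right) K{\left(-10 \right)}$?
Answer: $13923$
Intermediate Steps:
$W{\left(m \right)} = 15$
$h{\left(l \right)} = -3 + l$
$K{\left(p \right)} = -3 + 15 p$ ($K{\left(p \right)} = -3 + p 15 = -3 + 15 p$)
$\left(h{\left(1 \right)} - 89\right) K{\left(-10 \right)} = \left(\left(-3 + 1\right) - 89\right) \left(-3 + 15 \left(-10\right)\right) = \left(-2 - 89\right) \left(-3 - 150\right) = \left(-91\right) \left(-153\right) = 13923$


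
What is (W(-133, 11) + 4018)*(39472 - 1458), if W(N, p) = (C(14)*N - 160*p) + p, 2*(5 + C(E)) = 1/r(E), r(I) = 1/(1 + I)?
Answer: 73614111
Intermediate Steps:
C(E) = -9/2 + E/2 (C(E) = -5 + 1/(2*(1/(1 + E))) = -5 + (1 + E)/2 = -5 + (½ + E/2) = -9/2 + E/2)
W(N, p) = -159*p + 5*N/2 (W(N, p) = ((-9/2 + (½)*14)*N - 160*p) + p = ((-9/2 + 7)*N - 160*p) + p = (5*N/2 - 160*p) + p = (-160*p + 5*N/2) + p = -159*p + 5*N/2)
(W(-133, 11) + 4018)*(39472 - 1458) = ((-159*11 + (5/2)*(-133)) + 4018)*(39472 - 1458) = ((-1749 - 665/2) + 4018)*38014 = (-4163/2 + 4018)*38014 = (3873/2)*38014 = 73614111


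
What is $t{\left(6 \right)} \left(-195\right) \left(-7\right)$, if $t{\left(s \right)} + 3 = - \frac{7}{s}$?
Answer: $- \frac{11375}{2} \approx -5687.5$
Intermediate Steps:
$t{\left(s \right)} = -3 - \frac{7}{s}$
$t{\left(6 \right)} \left(-195\right) \left(-7\right) = \left(-3 - \frac{7}{6}\right) \left(-195\right) \left(-7\right) = \left(- \frac{25}{6}\right) \left(-195\right) \left(-7\right) = \frac{1625}{2} \left(-7\right) = - \frac{11375}{2}$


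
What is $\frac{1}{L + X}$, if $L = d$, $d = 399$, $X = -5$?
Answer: $\frac{1}{394} \approx 0.0025381$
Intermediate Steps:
$L = 399$
$\frac{1}{L + X} = \frac{1}{399 - 5} = \frac{1}{394}$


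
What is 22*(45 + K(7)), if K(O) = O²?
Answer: 2068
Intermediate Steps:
22*(45 + K(7)) = 22*(45 + 7²) = 22*(45 + 49) = 22*94 = 2068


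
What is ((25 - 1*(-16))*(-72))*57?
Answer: -168264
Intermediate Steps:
((25 - 1*(-16))*(-72))*57 = ((25 + 16)*(-72))*57 = (41*(-72))*57 = -2952*57 = -168264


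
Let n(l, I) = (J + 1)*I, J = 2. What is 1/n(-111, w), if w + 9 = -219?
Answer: -1/684 ≈ -0.0014620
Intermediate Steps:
w = -228 (w = -9 - 219 = -228)
n(l, I) = 3*I (n(l, I) = (2 + 1)*I = 3*I)
1/n(-111, w) = 1/(3*(-228)) = 1/(-684) = -1/684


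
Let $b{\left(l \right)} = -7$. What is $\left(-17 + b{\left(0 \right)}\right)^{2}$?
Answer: $576$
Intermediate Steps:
$\left(-17 + b{\left(0 \right)}\right)^{2} = \left(-17 - 7\right)^{2} = \left(-24\right)^{2} = 576$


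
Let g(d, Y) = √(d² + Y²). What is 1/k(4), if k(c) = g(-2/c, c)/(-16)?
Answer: -32*√65/65 ≈ -3.9691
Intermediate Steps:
g(d, Y) = √(Y² + d²)
k(c) = -√(c² + 4/c²)/16 (k(c) = √(c² + (-2/c)²)/(-16) = √(c² + 4/c²)*(-1/16) = -√(c² + 4/c²)/16)
1/k(4) = 1/(-√(4 + 4⁴)/4/16) = 1/(-√(4 + 256)/4/16) = 1/(-√65/2/16) = 1/(-√65/32) = -32*√65/65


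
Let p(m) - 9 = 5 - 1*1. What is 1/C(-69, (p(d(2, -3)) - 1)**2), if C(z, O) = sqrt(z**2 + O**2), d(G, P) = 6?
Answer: sqrt(2833)/8499 ≈ 0.0062626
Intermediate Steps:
p(m) = 13 (p(m) = 9 + (5 - 1*1) = 9 + (5 - 1) = 9 + 4 = 13)
C(z, O) = sqrt(O**2 + z**2)
1/C(-69, (p(d(2, -3)) - 1)**2) = 1/(sqrt(((13 - 1)**2)**2 + (-69)**2)) = 1/(sqrt((12**2)**2 + 4761)) = 1/(sqrt(144**2 + 4761)) = 1/(sqrt(20736 + 4761)) = 1/(sqrt(25497)) = 1/(3*sqrt(2833)) = sqrt(2833)/8499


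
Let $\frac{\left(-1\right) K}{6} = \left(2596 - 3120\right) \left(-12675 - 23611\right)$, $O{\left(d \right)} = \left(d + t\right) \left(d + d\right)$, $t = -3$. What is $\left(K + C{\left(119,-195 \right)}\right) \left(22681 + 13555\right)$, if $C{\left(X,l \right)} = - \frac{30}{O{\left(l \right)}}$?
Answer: $- \frac{5320352794748806}{1287} \approx -4.1339 \cdot 10^{12}$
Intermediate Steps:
$O{\left(d \right)} = 2 d \left(-3 + d\right)$ ($O{\left(d \right)} = \left(d - 3\right) \left(d + d\right) = \left(-3 + d\right) 2 d = 2 d \left(-3 + d\right)$)
$K = -114083184$ ($K = - 6 \left(2596 - 3120\right) \left(-12675 - 23611\right) = - 6 \left(\left(-524\right) \left(-36286\right)\right) = \left(-6\right) 19013864 = -114083184$)
$C{\left(X,l \right)} = - \frac{15}{l \left(-3 + l\right)}$ ($C{\left(X,l \right)} = - \frac{30}{2 l \left(-3 + l\right)} = - 30 \frac{1}{2 l \left(-3 + l\right)} = - \frac{15}{l \left(-3 + l\right)}$)
$\left(K + C{\left(119,-195 \right)}\right) \left(22681 + 13555\right) = \left(-114083184 - \frac{15}{\left(-195\right) \left(-3 - 195\right)}\right) \left(22681 + 13555\right) = \left(-114083184 - - \frac{1}{13 \left(-198\right)}\right) 36236 = \left(-114083184 - \left(- \frac{1}{13}\right) \left(- \frac{1}{198}\right)\right) 36236 = \left(-114083184 - \frac{1}{2574}\right) 36236 = \left(- \frac{293650115617}{2574}\right) 36236 = - \frac{5320352794748806}{1287}$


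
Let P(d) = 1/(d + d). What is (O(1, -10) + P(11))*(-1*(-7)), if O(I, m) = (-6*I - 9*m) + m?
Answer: 11403/22 ≈ 518.32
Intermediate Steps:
P(d) = 1/(2*d)
O(I, m) = -8*m - 6*I (O(I, m) = (-9*m - 6*I) + m = -8*m - 6*I)
(O(1, -10) + P(11))*(-1*(-7)) = ((-8*(-10) - 6*1) + (½)/11)*(-1*(-7)) = ((80 - 6) + (½)*(1/11))*7 = (74 + 1/22)*7 = (1629/22)*7 = 11403/22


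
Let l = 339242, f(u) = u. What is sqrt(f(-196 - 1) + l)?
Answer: sqrt(339045) ≈ 582.28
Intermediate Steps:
sqrt(f(-196 - 1) + l) = sqrt((-196 - 1) + 339242) = sqrt(-197 + 339242) = sqrt(339045)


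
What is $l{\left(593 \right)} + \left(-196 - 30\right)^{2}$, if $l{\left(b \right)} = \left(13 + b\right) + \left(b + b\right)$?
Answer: $52868$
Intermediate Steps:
$l{\left(b \right)} = 13 + 3 b$ ($l{\left(b \right)} = \left(13 + b\right) + 2 b = 13 + 3 b$)
$l{\left(593 \right)} + \left(-196 - 30\right)^{2} = \left(13 + 3 \cdot 593\right) + \left(-196 - 30\right)^{2} = \left(13 + 1779\right) + \left(-226\right)^{2} = 1792 + 51076 = 52868$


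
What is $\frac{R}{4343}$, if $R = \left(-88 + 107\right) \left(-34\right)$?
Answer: $- \frac{646}{4343} \approx -0.14875$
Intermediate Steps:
$R = -646$ ($R = 19 \left(-34\right) = -646$)
$\frac{R}{4343} = - \frac{646}{4343}$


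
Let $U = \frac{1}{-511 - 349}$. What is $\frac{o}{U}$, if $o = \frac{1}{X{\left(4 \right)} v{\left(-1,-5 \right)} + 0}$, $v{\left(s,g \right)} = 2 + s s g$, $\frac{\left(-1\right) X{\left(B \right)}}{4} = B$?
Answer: $- \frac{215}{12} \approx -17.917$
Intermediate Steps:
$X{\left(B \right)} = - 4 B$
$v{\left(s,g \right)} = 2 + g s^{2}$ ($v{\left(s,g \right)} = 2 + s g s = 2 + g s^{2}$)
$U = - \frac{1}{860}$ ($U = \frac{1}{-860} = - \frac{1}{860} \approx -0.0011628$)
$o = \frac{1}{48}$ ($o = \frac{1}{\left(-4\right) 4 \left(2 - 5 \left(-1\right)^{2}\right) + 0} = \frac{1}{- 16 \left(2 - 5\right) + 0} = \frac{1}{\left(-16\right) \left(-3\right) + 0} = \frac{1}{48 + 0} = \frac{1}{48} \approx 0.020833$)
$\frac{o}{U} = \frac{1}{48 \left(- \frac{1}{860}\right)} = \frac{1}{48} \left(-860\right) = - \frac{215}{12}$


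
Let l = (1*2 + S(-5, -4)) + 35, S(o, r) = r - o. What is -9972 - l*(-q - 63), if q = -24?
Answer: -8490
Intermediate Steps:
l = 38 (l = (1*2 + (-4 - 1*(-5))) + 35 = (2 + (-4 + 5)) + 35 = (2 + 1) + 35 = 3 + 35 = 38)
-9972 - l*(-q - 63) = -9972 - 38*(-1*(-24) - 63) = -9972 - 38*(24 - 63) = -9972 - 38*(-39) = -9972 - 1*(-1482) = -9972 + 1482 = -8490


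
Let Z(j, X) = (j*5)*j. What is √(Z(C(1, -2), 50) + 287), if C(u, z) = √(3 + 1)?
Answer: √307 ≈ 17.521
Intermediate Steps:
C(u, z) = 2 (C(u, z) = √4 = 2)
Z(j, X) = 5*j² (Z(j, X) = (5*j)*j = 5*j²)
√(Z(C(1, -2), 50) + 287) = √(5*2² + 287) = √(5*4 + 287) = √(20 + 287) = √307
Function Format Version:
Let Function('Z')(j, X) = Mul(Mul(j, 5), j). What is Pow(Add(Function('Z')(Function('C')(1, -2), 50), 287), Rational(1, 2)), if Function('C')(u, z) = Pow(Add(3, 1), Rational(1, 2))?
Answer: Pow(307, Rational(1, 2)) ≈ 17.521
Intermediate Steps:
Function('C')(u, z) = 2 (Function('C')(u, z) = Pow(4, Rational(1, 2)) = 2)
Function('Z')(j, X) = Mul(5, Pow(j, 2)) (Function('Z')(j, X) = Mul(Mul(5, j), j) = Mul(5, Pow(j, 2)))
Pow(Add(Function('Z')(Function('C')(1, -2), 50), 287), Rational(1, 2)) = Pow(Add(Mul(5, Pow(2, 2)), 287), Rational(1, 2)) = Pow(Add(Mul(5, 4), 287), Rational(1, 2)) = Pow(Add(20, 287), Rational(1, 2)) = Pow(307, Rational(1, 2))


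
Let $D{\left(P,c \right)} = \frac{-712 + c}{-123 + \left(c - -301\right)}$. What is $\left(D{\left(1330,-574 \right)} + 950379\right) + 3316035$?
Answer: $\frac{844750615}{198} \approx 4.2664 \cdot 10^{6}$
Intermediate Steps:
$D{\left(P,c \right)} = \frac{-712 + c}{178 + c}$ ($D{\left(P,c \right)} = \frac{-712 + c}{-123 + \left(c + 301\right)} = \frac{-712 + c}{-123 + \left(301 + c\right)} = \frac{-712 + c}{178 + c}$)
$\left(D{\left(1330,-574 \right)} + 950379\right) + 3316035 = \left(\frac{-712 - 574}{178 - 574} + 950379\right) + 3316035 = \left(\frac{1}{-396} \left(-1286\right) + 950379\right) + 3316035 = \left(\left(- \frac{1}{396}\right) \left(-1286\right) + 950379\right) + 3316035 = \left(\frac{643}{198} + 950379\right) + 3316035 = \frac{188175685}{198} + 3316035 = \frac{844750615}{198}$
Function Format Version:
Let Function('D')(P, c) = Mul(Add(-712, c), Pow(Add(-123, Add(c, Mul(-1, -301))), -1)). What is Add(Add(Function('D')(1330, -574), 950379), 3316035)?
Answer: Rational(844750615, 198) ≈ 4.2664e+6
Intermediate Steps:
Function('D')(P, c) = Mul(Pow(Add(178, c), -1), Add(-712, c)) (Function('D')(P, c) = Mul(Add(-712, c), Pow(Add(-123, Add(c, 301)), -1)) = Mul(Add(-712, c), Pow(Add(-123, Add(301, c)), -1)) = Mul(Add(-712, c), Pow(Add(178, c), -1)) = Mul(Pow(Add(178, c), -1), Add(-712, c)))
Add(Add(Function('D')(1330, -574), 950379), 3316035) = Add(Add(Mul(Pow(Add(178, -574), -1), Add(-712, -574)), 950379), 3316035) = Add(Add(Mul(Pow(-396, -1), -1286), 950379), 3316035) = Add(Add(Mul(Rational(-1, 396), -1286), 950379), 3316035) = Add(Add(Rational(643, 198), 950379), 3316035) = Add(Rational(188175685, 198), 3316035) = Rational(844750615, 198)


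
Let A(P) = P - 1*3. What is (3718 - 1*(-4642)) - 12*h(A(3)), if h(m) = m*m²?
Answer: 8360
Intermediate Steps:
A(P) = -3 + P (A(P) = P - 3 = -3 + P)
h(m) = m³
(3718 - 1*(-4642)) - 12*h(A(3)) = (3718 - 1*(-4642)) - 12*(-3 + 3)³ = (3718 + 4642) - 12*0³ = 8360 - 12*0 = 8360 + 0 = 8360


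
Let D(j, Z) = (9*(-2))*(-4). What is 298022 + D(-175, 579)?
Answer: 298094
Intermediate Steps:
D(j, Z) = 72 (D(j, Z) = -18*(-4) = 72)
298022 + D(-175, 579) = 298022 + 72 = 298094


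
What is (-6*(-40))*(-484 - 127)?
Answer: -146640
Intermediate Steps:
(-6*(-40))*(-484 - 127) = 240*(-611) = -146640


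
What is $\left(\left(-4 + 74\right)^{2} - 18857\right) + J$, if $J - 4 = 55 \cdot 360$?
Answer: $5847$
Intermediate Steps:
$J = 19804$ ($J = 4 + 55 \cdot 360 = 4 + 19800 = 19804$)
$\left(\left(-4 + 74\right)^{2} - 18857\right) + J = \left(\left(-4 + 74\right)^{2} - 18857\right) + 19804 = \left(70^{2} - 18857\right) + 19804 = \left(4900 - 18857\right) + 19804 = -13957 + 19804 = 5847$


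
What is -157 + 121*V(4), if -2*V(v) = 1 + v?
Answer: -919/2 ≈ -459.50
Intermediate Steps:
V(v) = -1/2 - v/2 (V(v) = -(1 + v)/2 = -1/2 - v/2)
-157 + 121*V(4) = -157 + 121*(-1/2 - 1/2*4) = -157 + 121*(-1/2 - 2) = -157 + 121*(-5/2) = -157 - 605/2 = -919/2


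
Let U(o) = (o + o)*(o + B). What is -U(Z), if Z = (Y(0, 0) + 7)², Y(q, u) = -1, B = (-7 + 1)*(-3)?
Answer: -3888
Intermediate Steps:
B = 18 (B = -6*(-3) = 18)
Z = 36 (Z = (-1 + 7)² = 6² = 36)
U(o) = 2*o*(18 + o) (U(o) = (o + o)*(o + 18) = (2*o)*(18 + o) = 2*o*(18 + o))
-U(Z) = -2*36*(18 + 36) = -2*36*54 = -1*3888 = -3888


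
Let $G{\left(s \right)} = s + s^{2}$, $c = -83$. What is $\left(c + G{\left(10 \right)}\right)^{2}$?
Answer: $729$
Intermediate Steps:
$\left(c + G{\left(10 \right)}\right)^{2} = \left(-83 + 10 \left(1 + 10\right)\right)^{2} = \left(-83 + 10 \cdot 11\right)^{2} = \left(-83 + 110\right)^{2} = 27^{2} = 729$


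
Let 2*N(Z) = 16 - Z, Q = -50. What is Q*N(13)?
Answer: -75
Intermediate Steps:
N(Z) = 8 - Z/2 (N(Z) = (16 - Z)/2 = 8 - Z/2)
Q*N(13) = -50*(8 - 1/2*13) = -50*(8 - 13/2) = -50*3/2 = -75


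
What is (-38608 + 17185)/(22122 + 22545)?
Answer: -7141/14889 ≈ -0.47962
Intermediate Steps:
(-38608 + 17185)/(22122 + 22545) = -21423/44667 = -21423*1/44667 = -7141/14889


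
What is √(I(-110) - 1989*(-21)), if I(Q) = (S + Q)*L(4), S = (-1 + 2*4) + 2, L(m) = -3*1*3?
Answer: 3*√4742 ≈ 206.59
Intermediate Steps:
L(m) = -9 (L(m) = -3*3 = -9)
S = 9 (S = (-1 + 8) + 2 = 7 + 2 = 9)
I(Q) = -81 - 9*Q (I(Q) = (9 + Q)*(-9) = -81 - 9*Q)
√(I(-110) - 1989*(-21)) = √((-81 - 9*(-110)) - 1989*(-21)) = √((-81 + 990) + 41769) = √(909 + 41769) = √42678 = 3*√4742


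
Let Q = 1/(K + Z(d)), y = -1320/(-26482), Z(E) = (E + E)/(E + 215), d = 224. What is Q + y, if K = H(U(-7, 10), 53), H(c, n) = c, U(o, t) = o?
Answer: -4080299/34757625 ≈ -0.11739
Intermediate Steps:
K = -7
Z(E) = 2*E/(215 + E) (Z(E) = (2*E)/(215 + E) = 2*E/(215 + E))
y = 660/13241 (y = -1320*(-1/26482) = 660/13241 ≈ 0.049845)
Q = -439/2625 (Q = 1/(-7 + 2*224/(215 + 224)) = 1/(-7 + 2*224/439) = 1/(-7 + 2*224*(1/439)) = 1/(-7 + 448/439) = 1/(-2625/439) = -439/2625 ≈ -0.16724)
Q + y = -439/2625 + 660/13241 = -4080299/34757625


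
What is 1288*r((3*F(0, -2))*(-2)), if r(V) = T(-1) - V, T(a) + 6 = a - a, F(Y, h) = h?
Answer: -23184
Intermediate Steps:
T(a) = -6 (T(a) = -6 + (a - a) = -6 + 0 = -6)
r(V) = -6 - V
1288*r((3*F(0, -2))*(-2)) = 1288*(-6 - 3*(-2)*(-2)) = 1288*(-6 - (-6)*(-2)) = 1288*(-6 - 1*12) = 1288*(-6 - 12) = 1288*(-18) = -23184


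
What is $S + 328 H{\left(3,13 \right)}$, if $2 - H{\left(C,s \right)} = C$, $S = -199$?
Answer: $-527$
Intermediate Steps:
$H{\left(C,s \right)} = 2 - C$
$S + 328 H{\left(3,13 \right)} = -199 + 328 \left(2 - 3\right) = -199 + 328 \left(-1\right) = -199 - 328 = -527$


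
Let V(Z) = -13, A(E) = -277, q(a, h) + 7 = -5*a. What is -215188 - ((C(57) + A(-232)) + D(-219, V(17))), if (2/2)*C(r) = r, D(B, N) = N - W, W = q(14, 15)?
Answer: -215032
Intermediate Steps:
q(a, h) = -7 - 5*a
W = -77 (W = -7 - 5*14 = -7 - 70 = -77)
D(B, N) = 77 + N (D(B, N) = N - 1*(-77) = N + 77 = 77 + N)
C(r) = r
-215188 - ((C(57) + A(-232)) + D(-219, V(17))) = -215188 - ((57 - 277) + (77 - 13)) = -215188 - (-220 + 64) = -215188 - 1*(-156) = -215188 + 156 = -215032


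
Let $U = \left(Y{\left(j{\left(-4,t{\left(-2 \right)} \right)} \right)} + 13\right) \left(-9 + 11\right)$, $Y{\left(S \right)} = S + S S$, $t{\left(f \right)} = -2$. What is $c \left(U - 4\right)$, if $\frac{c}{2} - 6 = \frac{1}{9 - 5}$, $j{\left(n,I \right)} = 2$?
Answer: $425$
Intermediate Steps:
$Y{\left(S \right)} = S + S^{2}$
$U = 38$ ($U = \left(2 \left(1 + 2\right) + 13\right) \left(-9 + 11\right) = \left(2 \cdot 3 + 13\right) 2 = \left(6 + 13\right) 2 = 19 \cdot 2 = 38$)
$c = \frac{25}{2}$ ($c = 12 + \frac{2}{9 - 5} = 12 + \frac{2}{4} = 12 + 2 \cdot \frac{1}{4} = 12 + \frac{1}{2} = \frac{25}{2} \approx 12.5$)
$c \left(U - 4\right) = \frac{25 \left(38 - 4\right)}{2} = \frac{25}{2} \cdot 34 = 425$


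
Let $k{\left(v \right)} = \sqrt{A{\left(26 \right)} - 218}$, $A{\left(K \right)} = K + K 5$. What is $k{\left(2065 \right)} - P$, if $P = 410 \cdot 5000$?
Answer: $-2050000 + i \sqrt{62} \approx -2.05 \cdot 10^{6} + 7.874 i$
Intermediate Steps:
$P = 2050000$
$A{\left(K \right)} = 6 K$ ($A{\left(K \right)} = K + 5 K = 6 K$)
$k{\left(v \right)} = i \sqrt{62}$ ($k{\left(v \right)} = \sqrt{6 \cdot 26 - 218} = \sqrt{156 - 218} = \sqrt{-62} = i \sqrt{62}$)
$k{\left(2065 \right)} - P = i \sqrt{62} - 2050000 = -2050000 + i \sqrt{62}$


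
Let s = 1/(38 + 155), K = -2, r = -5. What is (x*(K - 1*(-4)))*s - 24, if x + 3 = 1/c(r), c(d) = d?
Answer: -23192/965 ≈ -24.033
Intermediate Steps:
x = -16/5 (x = -3 + 1/(-5) = -3 - 1/5 = -16/5 ≈ -3.2000)
s = 1/193 ≈ 0.0051813
(x*(K - 1*(-4)))*s - 24 = -16*(-2 - 1*(-4))/5*(1/193) - 24 = -16*(-2 + 4)/5*(1/193) - 24 = -16/5*2*(1/193) - 24 = -32/5*1/193 - 24 = -32/965 - 24 = -23192/965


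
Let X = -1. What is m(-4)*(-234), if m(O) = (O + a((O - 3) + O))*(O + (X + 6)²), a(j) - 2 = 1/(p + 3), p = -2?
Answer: 4914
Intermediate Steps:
a(j) = 3 (a(j) = 2 + 1/(-2 + 3) = 2 + 1/1 = 2 + 1 = 3)
m(O) = (3 + O)*(25 + O) (m(O) = (O + 3)*(O + (-1 + 6)²) = (3 + O)*(O + 5²) = (3 + O)*(O + 25) = (3 + O)*(25 + O))
m(-4)*(-234) = (75 + (-4)² + 28*(-4))*(-234) = (75 + 16 - 112)*(-234) = -21*(-234) = 4914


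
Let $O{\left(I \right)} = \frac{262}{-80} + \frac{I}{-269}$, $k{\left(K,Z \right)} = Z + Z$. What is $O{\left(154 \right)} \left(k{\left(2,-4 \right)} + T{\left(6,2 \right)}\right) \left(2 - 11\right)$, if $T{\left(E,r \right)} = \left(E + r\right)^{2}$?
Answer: $\frac{2608137}{1345} \approx 1939.1$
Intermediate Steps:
$k{\left(K,Z \right)} = 2 Z$
$O{\left(I \right)} = - \frac{131}{40} - \frac{I}{269}$ ($O{\left(I \right)} = 262 \left(- \frac{1}{80}\right) + I \left(- \frac{1}{269}\right) = - \frac{131}{40} - \frac{I}{269}$)
$O{\left(154 \right)} \left(k{\left(2,-4 \right)} + T{\left(6,2 \right)}\right) \left(2 - 11\right) = \left(- \frac{131}{40} - \frac{154}{269}\right) \left(2 \left(-4\right) + \left(6 + 2\right)^{2}\right) \left(2 - 11\right) = \left(- \frac{131}{40} - \frac{154}{269}\right) \left(-8 + 8^{2}\right) \left(-9\right) = - \frac{41399 \left(-8 + 64\right) \left(-9\right)}{10760} = - \frac{41399 \cdot 56 \left(-9\right)}{10760} = \left(- \frac{41399}{10760}\right) \left(-504\right) = \frac{2608137}{1345}$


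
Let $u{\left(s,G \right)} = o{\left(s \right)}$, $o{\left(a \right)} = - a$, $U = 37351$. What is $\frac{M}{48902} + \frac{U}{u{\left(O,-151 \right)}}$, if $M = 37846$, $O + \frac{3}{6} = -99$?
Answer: $\frac{1830304279}{4865749} \approx 376.16$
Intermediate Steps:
$O = - \frac{199}{2}$ ($O = - \frac{1}{2} - 99 = - \frac{199}{2} \approx -99.5$)
$u{\left(s,G \right)} = - s$
$\frac{M}{48902} + \frac{U}{u{\left(O,-151 \right)}} = \frac{37846}{48902} + \frac{37351}{\left(-1\right) \left(- \frac{199}{2}\right)} = 37846 \cdot \frac{1}{48902} + \frac{37351}{\frac{199}{2}} = \frac{18923}{24451} + 37351 \cdot \frac{2}{199} = \frac{18923}{24451} + \frac{74702}{199} = \frac{1830304279}{4865749}$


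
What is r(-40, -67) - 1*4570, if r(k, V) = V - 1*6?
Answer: -4643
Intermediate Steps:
r(k, V) = -6 + V (r(k, V) = V - 6 = -6 + V)
r(-40, -67) - 1*4570 = (-6 - 67) - 1*4570 = -73 - 4570 = -4643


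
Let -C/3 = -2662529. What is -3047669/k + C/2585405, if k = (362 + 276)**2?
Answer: -4628159308117/1052373592820 ≈ -4.3978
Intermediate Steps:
C = 7987587 (C = -3*(-2662529) = 7987587)
k = 407044 (k = 638**2 = 407044)
-3047669/k + C/2585405 = -3047669/407044 + 7987587/2585405 = -4628159308117/1052373592820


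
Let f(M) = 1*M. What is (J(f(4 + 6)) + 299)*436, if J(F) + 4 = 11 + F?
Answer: 137776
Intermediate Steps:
f(M) = M
J(F) = 7 + F (J(F) = -4 + (11 + F) = 7 + F)
(J(f(4 + 6)) + 299)*436 = ((7 + (4 + 6)) + 299)*436 = ((7 + 10) + 299)*436 = (17 + 299)*436 = 316*436 = 137776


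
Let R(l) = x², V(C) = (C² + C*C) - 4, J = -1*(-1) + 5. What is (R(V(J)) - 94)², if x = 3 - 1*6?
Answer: 7225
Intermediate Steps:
J = 6 (J = 1 + 5 = 6)
x = -3 (x = 3 - 6 = -3)
V(C) = -4 + 2*C² (V(C) = (C² + C²) - 4 = 2*C² - 4 = -4 + 2*C²)
R(l) = 9 (R(l) = (-3)² = 9)
(R(V(J)) - 94)² = (9 - 94)² = (-85)² = 7225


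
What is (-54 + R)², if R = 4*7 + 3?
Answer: 529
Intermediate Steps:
R = 31 (R = 28 + 3 = 31)
(-54 + R)² = (-54 + 31)² = (-23)² = 529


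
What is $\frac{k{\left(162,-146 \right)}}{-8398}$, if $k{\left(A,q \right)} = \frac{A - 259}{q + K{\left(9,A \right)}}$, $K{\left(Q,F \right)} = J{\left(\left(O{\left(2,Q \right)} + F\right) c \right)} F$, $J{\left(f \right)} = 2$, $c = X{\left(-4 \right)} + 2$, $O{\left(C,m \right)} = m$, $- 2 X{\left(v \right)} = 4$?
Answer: $\frac{97}{1494844} \approx 6.489 \cdot 10^{-5}$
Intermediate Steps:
$X{\left(v \right)} = -2$ ($X{\left(v \right)} = \left(- \frac{1}{2}\right) 4 = -2$)
$c = 0$ ($c = -2 + 2 = 0$)
$K{\left(Q,F \right)} = 2 F$
$k{\left(A,q \right)} = \frac{-259 + A}{q + 2 A}$ ($k{\left(A,q \right)} = \frac{A - 259}{q + 2 A} = \frac{-259 + A}{q + 2 A}$)
$\frac{k{\left(162,-146 \right)}}{-8398} = \frac{\frac{1}{-146 + 2 \cdot 162} \left(-259 + 162\right)}{-8398} = \frac{1}{-146 + 324} \left(-97\right) \left(- \frac{1}{8398}\right) = \frac{1}{178} \left(-97\right) \left(- \frac{1}{8398}\right) = \left(- \frac{97}{178}\right) \left(- \frac{1}{8398}\right) = \frac{97}{1494844}$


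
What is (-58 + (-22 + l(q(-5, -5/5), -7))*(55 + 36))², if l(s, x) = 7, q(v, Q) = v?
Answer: 2024929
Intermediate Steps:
(-58 + (-22 + l(q(-5, -5/5), -7))*(55 + 36))² = (-58 + (-22 + 7)*(55 + 36))² = (-58 - 15*91)² = (-58 - 1365)² = (-1423)² = 2024929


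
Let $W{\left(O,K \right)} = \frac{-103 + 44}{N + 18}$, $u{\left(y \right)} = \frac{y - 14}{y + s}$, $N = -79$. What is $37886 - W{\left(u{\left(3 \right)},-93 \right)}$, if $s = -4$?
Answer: $\frac{2310987}{61} \approx 37885.0$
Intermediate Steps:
$u{\left(y \right)} = \frac{-14 + y}{-4 + y}$ ($u{\left(y \right)} = \frac{y - 14}{y - 4} = \frac{-14 + y}{-4 + y}$)
$W{\left(O,K \right)} = \frac{59}{61}$ ($W{\left(O,K \right)} = \frac{-103 + 44}{-79 + 18} = - \frac{59}{-61} = \left(-59\right) \left(- \frac{1}{61}\right) = \frac{59}{61}$)
$37886 - W{\left(u{\left(3 \right)},-93 \right)} = 37886 - \frac{59}{61} = \frac{2310987}{61}$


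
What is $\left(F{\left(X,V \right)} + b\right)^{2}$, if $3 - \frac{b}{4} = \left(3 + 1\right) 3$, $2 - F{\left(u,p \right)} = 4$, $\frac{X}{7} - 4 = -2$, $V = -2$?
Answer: $1444$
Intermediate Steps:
$X = 14$ ($X = 28 + 7 \left(-2\right) = 28 - 14 = 14$)
$F{\left(u,p \right)} = -2$ ($F{\left(u,p \right)} = 2 - 4 = -2$)
$b = -36$ ($b = 12 - 4 \left(3 + 1\right) 3 = 12 - 4 \cdot 4 \cdot 3 = 12 - 48 = -36$)
$\left(F{\left(X,V \right)} + b\right)^{2} = \left(-2 - 36\right)^{2} = \left(-38\right)^{2} = 1444$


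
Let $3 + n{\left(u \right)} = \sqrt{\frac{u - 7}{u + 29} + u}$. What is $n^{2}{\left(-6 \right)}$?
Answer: $\frac{\left(69 - i \sqrt{3473}\right)^{2}}{529} \approx 2.4348 - 15.374 i$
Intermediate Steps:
$n{\left(u \right)} = -3 + \sqrt{u + \frac{-7 + u}{29 + u}}$ ($n{\left(u \right)} = -3 + \sqrt{\frac{u - 7}{u + 29} + u} = -3 + \sqrt{\frac{-7 + u}{29 + u} + u} = -3 + \sqrt{u + \frac{-7 + u}{29 + u}}$)
$n^{2}{\left(-6 \right)} = \left(-3 + \sqrt{\frac{-7 - 6 - 6 \left(29 - 6\right)}{29 - 6}}\right)^{2} = \left(-3 + \sqrt{\frac{-7 - 6 - 138}{23}}\right)^{2} = \left(-3 + \sqrt{\frac{1}{23} \left(-151\right)}\right)^{2} = \left(-3 + \sqrt{- \frac{151}{23}}\right)^{2} = \left(-3 + \frac{i \sqrt{3473}}{23}\right)^{2}$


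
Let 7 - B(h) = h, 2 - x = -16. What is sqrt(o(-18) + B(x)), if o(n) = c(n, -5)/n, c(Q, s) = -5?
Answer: I*sqrt(386)/6 ≈ 3.2745*I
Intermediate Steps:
x = 18 (x = 2 - 1*(-16) = 2 + 16 = 18)
B(h) = 7 - h
o(n) = -5/n
sqrt(o(-18) + B(x)) = sqrt(-5/(-18) + (7 - 1*18)) = sqrt(-5*(-1/18) + (7 - 18)) = sqrt(5/18 - 11) = sqrt(-193/18) = I*sqrt(386)/6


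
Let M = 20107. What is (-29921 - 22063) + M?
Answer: -31877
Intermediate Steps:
(-29921 - 22063) + M = (-29921 - 22063) + 20107 = -51984 + 20107 = -31877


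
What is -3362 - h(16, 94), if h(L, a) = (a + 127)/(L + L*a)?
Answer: -5110461/1520 ≈ -3362.1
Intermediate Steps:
h(L, a) = (127 + a)/(L + L*a)
-3362 - h(16, 94) = -3362 - (127 + 94)/(16*(1 + 94)) = -3362 - 221/(16*95) = -3362 - 1*221/1520 = -3362 - 221/1520 = -5110461/1520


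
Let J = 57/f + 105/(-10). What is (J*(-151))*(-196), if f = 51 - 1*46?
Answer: 133182/5 ≈ 26636.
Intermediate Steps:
f = 5 (f = 51 - 46 = 5)
J = 9/10 (J = 57/5 + 105/(-10) = 57*(1/5) + 105*(-1/10) = 57/5 - 21/2 = 9/10 ≈ 0.90000)
(J*(-151))*(-196) = ((9/10)*(-151))*(-196) = -1359/10*(-196) = 133182/5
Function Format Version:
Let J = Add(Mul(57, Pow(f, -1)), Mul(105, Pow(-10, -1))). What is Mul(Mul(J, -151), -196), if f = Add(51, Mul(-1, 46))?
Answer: Rational(133182, 5) ≈ 26636.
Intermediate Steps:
f = 5 (f = Add(51, -46) = 5)
J = Rational(9, 10) (J = Add(Mul(57, Pow(5, -1)), Mul(105, Pow(-10, -1))) = Add(Mul(57, Rational(1, 5)), Mul(105, Rational(-1, 10))) = Add(Rational(57, 5), Rational(-21, 2)) = Rational(9, 10) ≈ 0.90000)
Mul(Mul(J, -151), -196) = Mul(Mul(Rational(9, 10), -151), -196) = Mul(Rational(-1359, 10), -196) = Rational(133182, 5)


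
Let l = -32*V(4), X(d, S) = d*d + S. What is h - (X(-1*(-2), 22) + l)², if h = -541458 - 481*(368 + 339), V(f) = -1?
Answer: -884889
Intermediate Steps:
X(d, S) = S + d² (X(d, S) = d² + S = S + d²)
h = -881525 (h = -541458 - 481*707 = -541458 - 1*340067 = -541458 - 340067 = -881525)
l = 32 (l = -32*(-1) = 32)
h - (X(-1*(-2), 22) + l)² = -881525 - ((22 + (-1*(-2))²) + 32)² = -881525 - ((22 + 2²) + 32)² = -881525 - ((22 + 4) + 32)² = -881525 - (26 + 32)² = -881525 - 1*58² = -881525 - 1*3364 = -881525 - 3364 = -884889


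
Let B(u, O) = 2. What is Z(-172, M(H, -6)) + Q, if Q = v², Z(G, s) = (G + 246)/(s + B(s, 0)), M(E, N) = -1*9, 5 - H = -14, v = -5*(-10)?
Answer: 17426/7 ≈ 2489.4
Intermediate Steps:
v = 50
H = 19 (H = 5 - 1*(-14) = 5 + 14 = 19)
M(E, N) = -9
Z(G, s) = (246 + G)/(2 + s) (Z(G, s) = (G + 246)/(s + 2) = (246 + G)/(2 + s))
Q = 2500 (Q = 50² = 2500)
Z(-172, M(H, -6)) + Q = (246 - 172)/(2 - 9) + 2500 = 74/(-7) + 2500 = -⅐*74 + 2500 = -74/7 + 2500 = 17426/7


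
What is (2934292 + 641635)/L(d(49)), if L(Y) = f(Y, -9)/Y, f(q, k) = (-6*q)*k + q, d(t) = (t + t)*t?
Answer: 3575927/55 ≈ 65017.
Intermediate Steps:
d(t) = 2*t**2 (d(t) = (2*t)*t = 2*t**2)
f(q, k) = q - 6*k*q (f(q, k) = -6*k*q + q = q - 6*k*q)
L(Y) = 55 (L(Y) = (Y*(1 - 6*(-9)))/Y = (Y*(1 + 54))/Y = (Y*55)/Y = (55*Y)/Y = 55)
(2934292 + 641635)/L(d(49)) = (2934292 + 641635)/55 = 3575927*(1/55) = 3575927/55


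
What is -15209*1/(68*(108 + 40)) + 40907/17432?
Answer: 18320595/21929456 ≈ 0.83543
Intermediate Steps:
-15209*1/(68*(108 + 40)) + 40907/17432 = -15209/(68*148) + 40907*(1/17432) = -15209/10064 + 40907/17432 = 18320595/21929456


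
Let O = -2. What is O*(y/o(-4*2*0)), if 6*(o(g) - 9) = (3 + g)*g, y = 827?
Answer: -1654/9 ≈ -183.78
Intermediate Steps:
o(g) = 9 + g*(3 + g)/6 (o(g) = 9 + ((3 + g)*g)/6 = 9 + (g*(3 + g))/6 = 9 + g*(3 + g)/6)
O*(y/o(-4*2*0)) = -1654/(9 + (-4*2*0)/2 + (-4*2*0)²/6) = -1654/(9 + (-8*0)/2 + (-8*0)²/6) = -1654/(9 + (½)*0 + (⅙)*0²) = -1654/(9 + 0 + (⅙)*0) = -1654/(9 + 0 + 0) = -1654/9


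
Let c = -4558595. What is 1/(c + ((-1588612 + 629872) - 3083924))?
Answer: -1/8601259 ≈ -1.1626e-7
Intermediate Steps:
1/(c + ((-1588612 + 629872) - 3083924)) = 1/(-4558595 + ((-1588612 + 629872) - 3083924)) = 1/(-4558595 + (-958740 - 3083924)) = 1/(-4558595 - 4042664) = 1/(-8601259) = -1/8601259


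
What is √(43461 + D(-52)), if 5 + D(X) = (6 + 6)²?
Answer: 20*√109 ≈ 208.81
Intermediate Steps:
D(X) = 139 (D(X) = -5 + (6 + 6)² = -5 + 12² = -5 + 144 = 139)
√(43461 + D(-52)) = √(43461 + 139) = √43600 = 20*√109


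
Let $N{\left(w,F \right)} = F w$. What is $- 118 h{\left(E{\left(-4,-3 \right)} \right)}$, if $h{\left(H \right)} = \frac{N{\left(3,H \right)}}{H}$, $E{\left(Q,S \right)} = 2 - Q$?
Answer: $-354$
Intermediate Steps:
$h{\left(H \right)} = 3$ ($h{\left(H \right)} = \frac{H 3}{H} = \frac{3 H}{H} = 3$)
$- 118 h{\left(E{\left(-4,-3 \right)} \right)} = \left(-118\right) 3 = -354$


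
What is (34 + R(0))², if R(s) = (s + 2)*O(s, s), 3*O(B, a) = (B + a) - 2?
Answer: 9604/9 ≈ 1067.1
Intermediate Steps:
O(B, a) = -⅔ + B/3 + a/3 (O(B, a) = ((B + a) - 2)/3 = (-2 + B + a)/3 = -⅔ + B/3 + a/3)
R(s) = (2 + s)*(-⅔ + 2*s/3) (R(s) = (s + 2)*(-⅔ + s/3 + s/3) = (2 + s)*(-⅔ + 2*s/3))
(34 + R(0))² = (34 + 2*(-1 + 0)*(2 + 0)/3)² = (34 + (⅔)*(-1)*2)² = (34 - 4/3)² = (98/3)² = 9604/9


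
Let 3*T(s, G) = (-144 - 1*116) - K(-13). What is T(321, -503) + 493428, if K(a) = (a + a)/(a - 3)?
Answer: 11840179/24 ≈ 4.9334e+5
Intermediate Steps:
K(a) = 2*a/(-3 + a) (K(a) = (2*a)/(-3 + a) = 2*a/(-3 + a))
T(s, G) = -2093/24 (T(s, G) = ((-144 - 1*116) - 2*(-13)/(-3 - 13))/3 = ((-144 - 116) - 2*(-13)/(-16))/3 = (-260 - 2*(-13)*(-1)/16)/3 = (-260 - 1*13/8)/3 = (-260 - 13/8)/3 = (⅓)*(-2093/8) = -2093/24)
T(321, -503) + 493428 = -2093/24 + 493428 = 11840179/24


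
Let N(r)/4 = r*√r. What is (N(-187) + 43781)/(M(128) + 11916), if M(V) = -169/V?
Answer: 5603968/1525079 - 95744*I*√187/1525079 ≈ 3.6745 - 0.8585*I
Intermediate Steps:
N(r) = 4*r^(3/2) (N(r) = 4*(r*√r) = 4*r^(3/2))
(N(-187) + 43781)/(M(128) + 11916) = (4*(-187)^(3/2) + 43781)/(-169/128 + 11916) = (4*(-187*I*√187) + 43781)/(-169*1/128 + 11916) = (-748*I*√187 + 43781)/(-169/128 + 11916) = (43781 - 748*I*√187)/(1525079/128) = (43781 - 748*I*√187)*(128/1525079) = 5603968/1525079 - 95744*I*√187/1525079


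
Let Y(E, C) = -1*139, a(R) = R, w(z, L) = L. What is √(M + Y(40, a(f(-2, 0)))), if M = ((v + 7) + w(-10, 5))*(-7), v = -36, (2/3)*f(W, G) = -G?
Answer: √29 ≈ 5.3852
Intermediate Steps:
f(W, G) = -3*G/2 (f(W, G) = 3*(-G)/2 = -3*G/2)
Y(E, C) = -139
M = 168 (M = ((-36 + 7) + 5)*(-7) = (-29 + 5)*(-7) = -24*(-7) = 168)
√(M + Y(40, a(f(-2, 0)))) = √(168 - 139) = √29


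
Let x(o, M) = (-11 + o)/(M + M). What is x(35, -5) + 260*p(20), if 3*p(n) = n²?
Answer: 519964/15 ≈ 34664.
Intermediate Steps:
p(n) = n²/3
x(o, M) = (-11 + o)/(2*M) (x(o, M) = (-11 + o)/((2*M)) = (-11 + o)*(1/(2*M)) = (-11 + o)/(2*M))
x(35, -5) + 260*p(20) = (½)*(-11 + 35)/(-5) + 260*((⅓)*20²) = (½)*(-⅕)*24 + 260*((⅓)*400) = -12/5 + 260*(400/3) = -12/5 + 104000/3 = 519964/15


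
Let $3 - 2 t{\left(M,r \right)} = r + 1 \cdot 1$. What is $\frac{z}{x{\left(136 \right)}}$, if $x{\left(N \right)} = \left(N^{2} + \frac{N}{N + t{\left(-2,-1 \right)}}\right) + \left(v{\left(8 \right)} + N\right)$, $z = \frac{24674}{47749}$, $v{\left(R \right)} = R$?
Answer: $\frac{260975}{9414398528} \approx 2.7721 \cdot 10^{-5}$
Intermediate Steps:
$z = \frac{1898}{3673}$ ($z = 24674 \cdot \frac{1}{47749} = \frac{1898}{3673} \approx 0.51674$)
$t{\left(M,r \right)} = 1 - \frac{r}{2}$ ($t{\left(M,r \right)} = \frac{3}{2} - \frac{r + 1 \cdot 1}{2} = \frac{3}{2} - \frac{r + 1}{2} = \frac{3}{2} - \frac{1 + r}{2} = \frac{3}{2} - \left(\frac{1}{2} + \frac{r}{2}\right) = 1 - \frac{r}{2}$)
$x{\left(N \right)} = 8 + N + N^{2} + \frac{N}{\frac{3}{2} + N}$ ($x{\left(N \right)} = \left(N^{2} + \frac{N}{N + \left(1 - - \frac{1}{2}\right)}\right) + \left(8 + N\right) = \left(N^{2} + \frac{N}{N + \left(1 + \frac{1}{2}\right)}\right) + \left(8 + N\right) = \left(N^{2} + \frac{N}{N + \frac{3}{2}}\right) + \left(8 + N\right) = \left(N^{2} + \frac{N}{\frac{3}{2} + N}\right) + \left(8 + N\right) = 8 + N + N^{2} + \frac{N}{\frac{3}{2} + N}$)
$\frac{z}{x{\left(136 \right)}} = \frac{1898}{3673 \frac{24 + 2 \cdot 136^{3} + 5 \cdot 136^{2} + 21 \cdot 136}{3 + 2 \cdot 136}} = \frac{1898}{3673 \frac{24 + 2 \cdot 2515456 + 5 \cdot 18496 + 2856}{3 + 272}} = \frac{1898}{3673 \frac{24 + 5030912 + 92480 + 2856}{275}} = \frac{1898}{3673 \cdot \frac{1}{275} \cdot 5126272} = \frac{1898}{3673 \cdot \frac{5126272}{275}} = \frac{1898}{3673} \cdot \frac{275}{5126272} = \frac{260975}{9414398528}$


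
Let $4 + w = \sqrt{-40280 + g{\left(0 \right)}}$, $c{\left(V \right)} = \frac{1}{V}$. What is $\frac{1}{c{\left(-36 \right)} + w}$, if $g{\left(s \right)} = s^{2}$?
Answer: $- \frac{1044}{10444781} - \frac{2592 i \sqrt{10070}}{52223905} \approx -9.9954 \cdot 10^{-5} - 0.0049806 i$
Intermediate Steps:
$w = -4 + 2 i \sqrt{10070}$ ($w = -4 + \sqrt{-40280 + 0^{2}} = -4 + \sqrt{-40280 + 0} = -4 + \sqrt{-40280} = -4 + 2 i \sqrt{10070} \approx -4.0 + 200.7 i$)
$\frac{1}{c{\left(-36 \right)} + w} = \frac{1}{\frac{1}{-36} - \left(4 - 2 i \sqrt{10070}\right)} = \frac{1}{- \frac{1}{36} - \left(4 - 2 i \sqrt{10070}\right)} = \frac{1}{- \frac{145}{36} + 2 i \sqrt{10070}}$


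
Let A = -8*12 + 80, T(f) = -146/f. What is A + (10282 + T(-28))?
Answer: 143797/14 ≈ 10271.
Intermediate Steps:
A = -16 (A = -96 + 80 = -16)
A + (10282 + T(-28)) = -16 + (10282 - 146/(-28)) = -16 + (10282 - 146*(-1/28)) = -16 + (10282 + 73/14) = -16 + 144021/14 = 143797/14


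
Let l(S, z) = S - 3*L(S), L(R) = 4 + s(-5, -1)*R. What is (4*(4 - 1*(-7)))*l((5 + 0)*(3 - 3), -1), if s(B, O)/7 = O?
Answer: -528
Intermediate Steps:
s(B, O) = 7*O
L(R) = 4 - 7*R (L(R) = 4 + (7*(-1))*R = 4 - 7*R)
l(S, z) = -12 + 22*S (l(S, z) = S - 3*(4 - 7*S) = S + (-12 + 21*S) = -12 + 22*S)
(4*(4 - 1*(-7)))*l((5 + 0)*(3 - 3), -1) = (4*(4 - 1*(-7)))*(-12 + 22*((5 + 0)*(3 - 3))) = (4*(4 + 7))*(-12 + 22*(5*0)) = (4*11)*(-12 + 22*0) = 44*(-12 + 0) = 44*(-12) = -528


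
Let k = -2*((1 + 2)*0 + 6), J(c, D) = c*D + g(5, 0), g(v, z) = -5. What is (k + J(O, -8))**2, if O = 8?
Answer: 6561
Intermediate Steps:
J(c, D) = -5 + D*c (J(c, D) = c*D - 5 = D*c - 5 = -5 + D*c)
k = -12 (k = -2*(3*0 + 6) = -2*(0 + 6) = -2*6 = -12)
(k + J(O, -8))**2 = (-12 + (-5 - 8*8))**2 = (-12 + (-5 - 64))**2 = (-12 - 69)**2 = (-81)**2 = 6561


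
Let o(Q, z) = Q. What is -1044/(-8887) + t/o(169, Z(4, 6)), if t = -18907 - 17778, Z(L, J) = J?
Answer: -325843159/1501903 ≈ -216.95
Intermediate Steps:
t = -36685
-1044/(-8887) + t/o(169, Z(4, 6)) = -1044/(-8887) - 36685/169 = -1044*(-1/8887) - 36685*1/169 = 1044/8887 - 36685/169 = -325843159/1501903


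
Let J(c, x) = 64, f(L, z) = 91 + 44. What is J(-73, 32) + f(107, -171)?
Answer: 199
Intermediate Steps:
f(L, z) = 135
J(-73, 32) + f(107, -171) = 64 + 135 = 199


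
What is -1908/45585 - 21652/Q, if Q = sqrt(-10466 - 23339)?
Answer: -212/5065 + 21652*I*sqrt(33805)/33805 ≈ -0.041856 + 117.76*I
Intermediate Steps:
Q = I*sqrt(33805) (Q = sqrt(-33805) = I*sqrt(33805) ≈ 183.86*I)
-1908/45585 - 21652/Q = -1908/45585 - 21652*(-I*sqrt(33805)/33805) = -1908*1/45585 - (-21652)*I*sqrt(33805)/33805 = -212/5065 + 21652*I*sqrt(33805)/33805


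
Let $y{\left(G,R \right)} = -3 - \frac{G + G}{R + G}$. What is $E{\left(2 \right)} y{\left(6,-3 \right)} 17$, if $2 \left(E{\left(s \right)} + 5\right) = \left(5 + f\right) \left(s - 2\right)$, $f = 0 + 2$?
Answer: $595$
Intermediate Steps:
$f = 2$
$y{\left(G,R \right)} = -3 - \frac{2 G}{G + R}$
$E{\left(s \right)} = -12 + \frac{7 s}{2}$ ($E{\left(s \right)} = -5 + \frac{\left(5 + 2\right) \left(s - 2\right)}{2} = -5 + \frac{7 \left(-2 + s\right)}{2} = -5 + \frac{-14 + 7 s}{2} = -5 + \left(-7 + \frac{7 s}{2}\right) = -12 + \frac{7 s}{2}$)
$E{\left(2 \right)} y{\left(6,-3 \right)} 17 = \left(-12 + \frac{7}{2} \cdot 2\right) \frac{\left(-5\right) 6 - -9}{6 - 3} \cdot 17 = \left(-12 + 7\right) \frac{-30 + 9}{3} \cdot 17 = - 5 \cdot \frac{1}{3} \left(-21\right) 17 = \left(-5\right) \left(-7\right) 17 = 35 \cdot 17 = 595$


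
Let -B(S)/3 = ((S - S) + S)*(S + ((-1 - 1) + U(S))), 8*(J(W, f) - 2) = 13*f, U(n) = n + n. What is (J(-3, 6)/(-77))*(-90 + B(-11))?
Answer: 58515/308 ≈ 189.98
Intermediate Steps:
U(n) = 2*n
J(W, f) = 2 + 13*f/8 (J(W, f) = 2 + (13*f)/8 = 2 + 13*f/8)
B(S) = -3*S*(-2 + 3*S) (B(S) = -3*((S - S) + S)*(S + ((-1 - 1) + 2*S)) = -3*(0 + S)*(S + (-2 + 2*S)) = -3*S*(-2 + 3*S))
(J(-3, 6)/(-77))*(-90 + B(-11)) = ((2 + (13/8)*6)/(-77))*(-90 + 3*(-11)*(2 - 3*(-11))) = ((2 + 39/4)*(-1/77))*(-90 + 3*(-11)*(2 + 33)) = ((47/4)*(-1/77))*(-90 + 3*(-11)*35) = -47*(-90 - 1155)/308 = -47/308*(-1245) = 58515/308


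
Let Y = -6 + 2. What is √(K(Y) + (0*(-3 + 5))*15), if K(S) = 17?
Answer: √17 ≈ 4.1231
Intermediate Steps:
Y = -4
√(K(Y) + (0*(-3 + 5))*15) = √(17 + (0*(-3 + 5))*15) = √(17 + (0*2)*15) = √(17 + 0*15) = √(17 + 0) = √17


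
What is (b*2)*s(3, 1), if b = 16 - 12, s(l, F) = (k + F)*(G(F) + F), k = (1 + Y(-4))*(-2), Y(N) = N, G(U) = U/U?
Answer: 112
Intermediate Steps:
G(U) = 1
k = 6 (k = (1 - 4)*(-2) = -3*(-2) = 6)
s(l, F) = (1 + F)*(6 + F) (s(l, F) = (6 + F)*(1 + F) = (1 + F)*(6 + F))
b = 4
(b*2)*s(3, 1) = (4*2)*(6 + 1**2 + 7*1) = 8*(6 + 1 + 7) = 8*14 = 112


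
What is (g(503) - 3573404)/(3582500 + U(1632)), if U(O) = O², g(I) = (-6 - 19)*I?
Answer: -3585979/6245924 ≈ -0.57413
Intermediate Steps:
g(I) = -25*I
(g(503) - 3573404)/(3582500 + U(1632)) = (-25*503 - 3573404)/(3582500 + 1632²) = (-12575 - 3573404)/(3582500 + 2663424) = -3585979/6245924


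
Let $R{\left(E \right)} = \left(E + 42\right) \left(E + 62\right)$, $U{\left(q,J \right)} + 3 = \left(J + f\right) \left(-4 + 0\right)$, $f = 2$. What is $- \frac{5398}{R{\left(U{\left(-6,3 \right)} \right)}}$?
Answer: $- \frac{5398}{741} \approx -7.2848$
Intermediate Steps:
$U{\left(q,J \right)} = -11 - 4 J$ ($U{\left(q,J \right)} = -3 + \left(J + 2\right) \left(-4 + 0\right) = -3 + \left(2 + J\right) \left(-4\right) = -3 - \left(8 + 4 J\right) = -11 - 4 J$)
$R{\left(E \right)} = \left(42 + E\right) \left(62 + E\right)$
$- \frac{5398}{R{\left(U{\left(-6,3 \right)} \right)}} = - \frac{5398}{2604 + \left(-11 - 12\right)^{2} + 104 \left(-11 - 12\right)} = - \frac{5398}{2604 + \left(-23\right)^{2} + 104 \left(-23\right)} = - \frac{5398}{2604 + 529 - 2392} = - \frac{5398}{741}$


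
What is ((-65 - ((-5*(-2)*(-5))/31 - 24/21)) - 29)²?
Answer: 392040000/47089 ≈ 8325.5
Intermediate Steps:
((-65 - ((-5*(-2)*(-5))/31 - 24/21)) - 29)² = ((-65 - ((10*(-5))*(1/31) - 24*1/21)) - 29)² = ((-65 - (-50*1/31 - 8/7)) - 29)² = ((-65 - (-50/31 - 8/7)) - 29)² = ((-65 - 1*(-598/217)) - 29)² = ((-65 + 598/217) - 29)² = (-13507/217 - 29)² = (-19800/217)² = 392040000/47089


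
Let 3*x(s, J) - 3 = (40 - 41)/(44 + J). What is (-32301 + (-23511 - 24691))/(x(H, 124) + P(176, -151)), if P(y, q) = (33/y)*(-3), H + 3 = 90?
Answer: -81147024/439 ≈ -1.8485e+5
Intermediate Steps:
H = 87 (H = -3 + 90 = 87)
P(y, q) = -99/y
x(s, J) = 1 - 1/(3*(44 + J)) (x(s, J) = 1 + ((40 - 41)/(44 + J))/3 = 1 + (-1/(44 + J))/3 = 1 - 1/(3*(44 + J)))
(-32301 + (-23511 - 24691))/(x(H, 124) + P(176, -151)) = (-32301 + (-23511 - 24691))/((131/3 + 124)/(44 + 124) - 99/176) = (-32301 - 48202)/((503/3)/168 - 99*1/176) = -80503/((1/168)*(503/3) - 9/16) = -80503/(503/504 - 9/16) = -80503/439/1008 = -80503*1008/439 = -81147024/439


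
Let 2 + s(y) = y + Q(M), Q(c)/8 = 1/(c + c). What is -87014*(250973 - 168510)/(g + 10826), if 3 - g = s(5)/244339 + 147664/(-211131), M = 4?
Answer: -370163046353540946138/558677521831633 ≈ -6.6257e+5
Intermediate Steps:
Q(c) = 4/c (Q(c) = 8/(c + c) = 8/((2*c)) = 8*(1/(2*c)) = 4/c)
s(y) = -1 + y (s(y) = -2 + (y + 4/4) = -2 + (y + 4*(¼)) = -2 + (y + 1) = -2 + (1 + y) = -1 + y)
g = 190841841799/51587537409 (g = 3 - ((-1 + 5)/244339 + 147664/(-211131)) = 3 - (4*(1/244339) + 147664*(-1/211131)) = 3 - (4/244339 - 147664/211131) = 3 - 1*(-36079229572/51587537409) = 3 + 36079229572/51587537409 = 190841841799/51587537409 ≈ 3.6994)
-87014*(250973 - 168510)/(g + 10826) = -87014*(250973 - 168510)/(190841841799/51587537409 + 10826) = -87014/((558677521831633/51587537409)/82463) = -87014/((558677521831633/51587537409)*(1/82463)) = -87014/558677521831633/4254063097358367 = -87014*4254063097358367/558677521831633 = -370163046353540946138/558677521831633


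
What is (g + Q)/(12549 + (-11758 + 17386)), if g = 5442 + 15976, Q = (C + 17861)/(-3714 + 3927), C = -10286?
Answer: 1523203/1290567 ≈ 1.1803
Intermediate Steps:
Q = 2525/71 (Q = (-10286 + 17861)/(-3714 + 3927) = 7575/213 = 7575*(1/213) = 2525/71 ≈ 35.563)
g = 21418
(g + Q)/(12549 + (-11758 + 17386)) = (21418 + 2525/71)/(12549 + (-11758 + 17386)) = 1523203/(71*(12549 + 5628)) = (1523203/71)/18177 = (1523203/71)*(1/18177) = 1523203/1290567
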